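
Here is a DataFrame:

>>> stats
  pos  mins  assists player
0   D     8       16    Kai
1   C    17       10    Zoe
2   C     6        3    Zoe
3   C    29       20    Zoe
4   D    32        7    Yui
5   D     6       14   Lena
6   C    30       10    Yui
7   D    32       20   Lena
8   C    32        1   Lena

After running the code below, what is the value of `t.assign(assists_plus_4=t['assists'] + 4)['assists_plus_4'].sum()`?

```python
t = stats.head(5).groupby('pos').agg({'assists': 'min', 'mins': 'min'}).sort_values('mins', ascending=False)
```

18

take first 5 rows:
  pos  mins  assists player
0   D     8       16    Kai
1   C    17       10    Zoe
2   C     6        3    Zoe
3   C    29       20    Zoe
4   D    32        7    Yui
group by pos: min(assists), min(mins):
     assists  mins
pos               
C          3     6
D          7     8
sort by mins descending:
     assists  mins
pos               
D          7     8
C          3     6
add column assists_plus_4 = t['assists'] + 4:
     assists  mins  assists_plus_4
pos                               
D          7     8              11
C          3     6               7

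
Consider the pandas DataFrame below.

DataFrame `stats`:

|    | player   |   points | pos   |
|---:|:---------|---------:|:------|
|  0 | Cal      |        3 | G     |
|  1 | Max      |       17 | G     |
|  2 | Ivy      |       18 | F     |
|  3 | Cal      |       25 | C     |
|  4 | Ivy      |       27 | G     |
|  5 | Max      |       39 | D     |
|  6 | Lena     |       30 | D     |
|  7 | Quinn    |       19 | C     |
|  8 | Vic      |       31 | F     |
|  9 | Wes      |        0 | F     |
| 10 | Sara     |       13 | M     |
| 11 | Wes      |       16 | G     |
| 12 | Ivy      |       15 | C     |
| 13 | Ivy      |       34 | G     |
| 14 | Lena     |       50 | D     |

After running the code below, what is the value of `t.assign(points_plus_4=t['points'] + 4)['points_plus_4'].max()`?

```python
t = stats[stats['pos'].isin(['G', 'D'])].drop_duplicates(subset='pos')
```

43

filter rows where pos in ['G', 'D']:
   player  points pos
0     Cal       3   G
1     Max      17   G
4     Ivy      27   G
5     Max      39   D
6    Lena      30   D
11    Wes      16   G
13    Ivy      34   G
14   Lena      50   D
drop duplicate pos (keep=first):
  player  points pos
0    Cal       3   G
5    Max      39   D
add column points_plus_4 = t['points'] + 4:
  player  points pos  points_plus_4
0    Cal       3   G              7
5    Max      39   D             43
So max() = 43.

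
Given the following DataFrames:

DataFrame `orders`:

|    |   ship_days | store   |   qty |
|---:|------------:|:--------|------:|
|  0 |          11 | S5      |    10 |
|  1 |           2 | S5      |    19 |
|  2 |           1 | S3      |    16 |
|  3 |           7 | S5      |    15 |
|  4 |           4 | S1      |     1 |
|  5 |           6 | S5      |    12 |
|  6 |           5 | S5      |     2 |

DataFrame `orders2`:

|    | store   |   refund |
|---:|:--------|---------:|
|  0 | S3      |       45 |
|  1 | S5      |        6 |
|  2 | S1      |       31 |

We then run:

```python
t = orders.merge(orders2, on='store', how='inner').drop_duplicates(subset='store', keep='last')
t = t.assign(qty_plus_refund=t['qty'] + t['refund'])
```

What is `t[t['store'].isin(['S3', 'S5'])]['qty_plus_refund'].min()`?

merge on 'store' (how='inner') → 7 rows:
   ship_days store  qty  refund
0         11    S5   10       6
1          2    S5   19       6
2          1    S3   16      45
3          7    S5   15       6
4          4    S1    1      31
5          6    S5   12       6
6          5    S5    2       6
drop duplicate store (keep=last):
   ship_days store  qty  refund
2          1    S3   16      45
4          4    S1    1      31
6          5    S5    2       6
add column qty_plus_refund = t['qty'] + t['refund']:
   ship_days store  qty  refund  qty_plus_refund
2          1    S3   16      45               61
4          4    S1    1      31               32
6          5    S5    2       6                8
filter rows where store in ['S3', 'S5']:
   ship_days store  qty  refund  qty_plus_refund
2          1    S3   16      45               61
6          5    S5    2       6                8
The min of column 'qty_plus_refund' is 8.

8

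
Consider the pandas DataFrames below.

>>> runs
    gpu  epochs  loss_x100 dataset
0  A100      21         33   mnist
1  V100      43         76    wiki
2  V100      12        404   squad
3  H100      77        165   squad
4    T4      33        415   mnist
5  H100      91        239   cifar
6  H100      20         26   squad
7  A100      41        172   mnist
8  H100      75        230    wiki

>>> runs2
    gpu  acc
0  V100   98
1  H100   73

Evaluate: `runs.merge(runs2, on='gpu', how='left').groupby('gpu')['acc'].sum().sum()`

488.0

merge on 'gpu' (how='left') → 9 rows:
    gpu  epochs  loss_x100 dataset   acc
0  A100      21         33   mnist   NaN
1  V100      43         76    wiki  98.0
2  V100      12        404   squad  98.0
3  H100      77        165   squad  73.0
4    T4      33        415   mnist   NaN
5  H100      91        239   cifar  73.0
6  H100      20         26   squad  73.0
7  A100      41        172   mnist   NaN
8  H100      75        230    wiki  73.0
group by gpu, sum of acc:
gpu
A100      0.0
H100    292.0
T4        0.0
V100    196.0
Name: acc, dtype: float64
Finally, sum of the resulting series = 488.0.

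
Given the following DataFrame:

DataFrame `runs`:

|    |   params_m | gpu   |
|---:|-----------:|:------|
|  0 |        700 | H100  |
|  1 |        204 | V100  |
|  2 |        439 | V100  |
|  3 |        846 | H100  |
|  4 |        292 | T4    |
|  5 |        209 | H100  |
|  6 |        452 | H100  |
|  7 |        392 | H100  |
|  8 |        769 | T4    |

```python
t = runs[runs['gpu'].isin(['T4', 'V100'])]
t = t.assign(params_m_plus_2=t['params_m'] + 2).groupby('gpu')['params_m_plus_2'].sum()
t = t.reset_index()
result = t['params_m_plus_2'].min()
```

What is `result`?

filter rows where gpu in ['T4', 'V100']:
   params_m   gpu
1       204  V100
2       439  V100
4       292    T4
8       769    T4
add column params_m_plus_2 = t['params_m'] + 2:
   params_m   gpu  params_m_plus_2
1       204  V100              206
2       439  V100              441
4       292    T4              294
8       769    T4              771
group by gpu, sum of params_m_plus_2:
gpu
T4      1065
V100     647
Name: params_m_plus_2, dtype: int64
reset_index():
    gpu  params_m_plus_2
0    T4             1065
1  V100              647

647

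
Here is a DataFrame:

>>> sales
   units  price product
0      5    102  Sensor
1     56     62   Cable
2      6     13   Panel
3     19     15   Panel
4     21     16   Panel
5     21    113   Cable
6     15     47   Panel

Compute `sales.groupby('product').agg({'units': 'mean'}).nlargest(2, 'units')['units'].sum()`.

53.75

group by product, mean of units:
         units
product       
Cable    38.50
Panel    15.25
Sensor    5.00
take 2 rows with largest units:
         units
product       
Cable    38.50
Panel    15.25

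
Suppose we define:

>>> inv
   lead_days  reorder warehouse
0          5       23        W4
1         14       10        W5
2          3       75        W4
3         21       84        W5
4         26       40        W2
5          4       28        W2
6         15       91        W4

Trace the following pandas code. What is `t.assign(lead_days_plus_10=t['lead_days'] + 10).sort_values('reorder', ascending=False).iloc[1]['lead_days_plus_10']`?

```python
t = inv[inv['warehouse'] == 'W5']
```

filter rows where warehouse == 'W5':
   lead_days  reorder warehouse
1         14       10        W5
3         21       84        W5
add column lead_days_plus_10 = t['lead_days'] + 10:
   lead_days  reorder warehouse  lead_days_plus_10
1         14       10        W5                 24
3         21       84        W5                 31
sort by reorder descending:
   lead_days  reorder warehouse  lead_days_plus_10
3         21       84        W5                 31
1         14       10        W5                 24
Reading off the value at position 1, column 'lead_days_plus_10', we get 24.

24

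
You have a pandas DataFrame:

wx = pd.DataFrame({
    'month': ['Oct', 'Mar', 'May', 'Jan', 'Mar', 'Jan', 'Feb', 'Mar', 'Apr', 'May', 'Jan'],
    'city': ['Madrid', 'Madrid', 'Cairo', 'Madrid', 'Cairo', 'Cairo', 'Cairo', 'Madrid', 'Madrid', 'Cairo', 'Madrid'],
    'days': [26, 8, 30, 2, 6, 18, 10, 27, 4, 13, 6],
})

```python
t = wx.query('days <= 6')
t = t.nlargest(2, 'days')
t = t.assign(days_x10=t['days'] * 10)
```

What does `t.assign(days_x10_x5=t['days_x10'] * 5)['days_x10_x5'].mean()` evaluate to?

300.0

filter rows where days <= 6:
   month    city  days
3    Jan  Madrid     2
4    Mar   Cairo     6
8    Apr  Madrid     4
10   Jan  Madrid     6
take 2 rows with largest days:
   month    city  days
4    Mar   Cairo     6
10   Jan  Madrid     6
add column days_x10 = t['days'] * 10:
   month    city  days  days_x10
4    Mar   Cairo     6        60
10   Jan  Madrid     6        60
add column days_x10_x5 = t['days_x10'] * 5:
   month    city  days  days_x10  days_x10_x5
4    Mar   Cairo     6        60          300
10   Jan  Madrid     6        60          300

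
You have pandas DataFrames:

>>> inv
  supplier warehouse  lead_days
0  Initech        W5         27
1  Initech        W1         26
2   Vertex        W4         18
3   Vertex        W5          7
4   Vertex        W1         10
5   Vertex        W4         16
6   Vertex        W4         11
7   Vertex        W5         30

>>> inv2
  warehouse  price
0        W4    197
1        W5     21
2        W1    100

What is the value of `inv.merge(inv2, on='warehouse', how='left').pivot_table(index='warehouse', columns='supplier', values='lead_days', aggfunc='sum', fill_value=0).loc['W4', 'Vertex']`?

45

merge on 'warehouse' (how='left') → 8 rows:
  supplier warehouse  lead_days  price
0  Initech        W5         27     21
1  Initech        W1         26    100
2   Vertex        W4         18    197
3   Vertex        W5          7     21
4   Vertex        W1         10    100
5   Vertex        W4         16    197
6   Vertex        W4         11    197
7   Vertex        W5         30     21
pivot: rows=warehouse, cols=supplier, sum(lead_days):
supplier   Initech  Vertex
warehouse                 
W1              26      10
W4               0      45
W5              27      37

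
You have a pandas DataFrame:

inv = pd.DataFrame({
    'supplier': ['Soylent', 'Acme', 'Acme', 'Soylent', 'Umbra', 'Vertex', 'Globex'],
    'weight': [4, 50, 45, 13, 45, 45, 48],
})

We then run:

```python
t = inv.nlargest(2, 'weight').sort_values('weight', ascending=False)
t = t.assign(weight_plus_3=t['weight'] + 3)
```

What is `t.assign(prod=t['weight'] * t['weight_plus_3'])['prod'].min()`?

2448

take 2 rows with largest weight:
  supplier  weight
1     Acme      50
6   Globex      48
sort by weight descending:
  supplier  weight
1     Acme      50
6   Globex      48
add column weight_plus_3 = t['weight'] + 3:
  supplier  weight  weight_plus_3
1     Acme      50             53
6   Globex      48             51
add column prod = t['weight'] * t['weight_plus_3']:
  supplier  weight  weight_plus_3  prod
1     Acme      50             53  2650
6   Globex      48             51  2448
Finally, min of column 'prod' = 2448.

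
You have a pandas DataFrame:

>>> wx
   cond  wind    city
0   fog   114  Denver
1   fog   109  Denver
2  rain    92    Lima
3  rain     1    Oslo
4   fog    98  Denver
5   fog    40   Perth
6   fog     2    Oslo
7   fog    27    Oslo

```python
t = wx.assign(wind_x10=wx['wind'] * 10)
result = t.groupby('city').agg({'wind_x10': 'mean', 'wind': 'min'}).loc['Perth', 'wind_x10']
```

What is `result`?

400.0

add column wind_x10 = wx['wind'] * 10:
   cond  wind    city  wind_x10
0   fog   114  Denver      1140
1   fog   109  Denver      1090
2  rain    92    Lima       920
3  rain     1    Oslo        10
4   fog    98  Denver       980
5   fog    40   Perth       400
6   fog     2    Oslo        20
7   fog    27    Oslo       270
group by city: mean(wind_x10), min(wind):
        wind_x10  wind
city                  
Denver    1070.0    98
Lima       920.0    92
Oslo       100.0     1
Perth      400.0    40
value at row 'Perth', column 'wind_x10' → 400.0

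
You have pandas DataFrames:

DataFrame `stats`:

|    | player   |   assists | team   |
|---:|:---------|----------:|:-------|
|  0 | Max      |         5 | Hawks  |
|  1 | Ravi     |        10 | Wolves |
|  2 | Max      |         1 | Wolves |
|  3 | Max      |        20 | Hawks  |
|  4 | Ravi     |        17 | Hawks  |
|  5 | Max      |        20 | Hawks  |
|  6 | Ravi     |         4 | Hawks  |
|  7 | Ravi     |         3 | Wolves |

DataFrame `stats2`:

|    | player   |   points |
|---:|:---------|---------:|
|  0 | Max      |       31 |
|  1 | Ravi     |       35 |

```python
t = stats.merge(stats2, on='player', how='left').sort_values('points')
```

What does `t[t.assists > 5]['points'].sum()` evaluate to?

merge on 'player' (how='left') → 8 rows:
  player  assists    team  points
0    Max        5   Hawks      31
1   Ravi       10  Wolves      35
2    Max        1  Wolves      31
3    Max       20   Hawks      31
4   Ravi       17   Hawks      35
5    Max       20   Hawks      31
6   Ravi        4   Hawks      35
7   Ravi        3  Wolves      35
sort by points:
  player  assists    team  points
0    Max        5   Hawks      31
2    Max        1  Wolves      31
3    Max       20   Hawks      31
5    Max       20   Hawks      31
1   Ravi       10  Wolves      35
4   Ravi       17   Hawks      35
6   Ravi        4   Hawks      35
7   Ravi        3  Wolves      35
filter rows where assists > 5:
  player  assists    team  points
3    Max       20   Hawks      31
5    Max       20   Hawks      31
1   Ravi       10  Wolves      35
4   Ravi       17   Hawks      35
Reading off the sum of column 'points', we get 132.

132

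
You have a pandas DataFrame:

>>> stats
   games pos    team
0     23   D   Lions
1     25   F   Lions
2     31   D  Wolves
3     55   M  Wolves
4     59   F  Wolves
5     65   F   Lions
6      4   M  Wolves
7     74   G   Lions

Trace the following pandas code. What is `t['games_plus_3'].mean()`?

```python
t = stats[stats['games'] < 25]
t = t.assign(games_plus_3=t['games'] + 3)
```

filter rows where games < 25:
   games pos    team
0     23   D   Lions
6      4   M  Wolves
add column games_plus_3 = t['games'] + 3:
   games pos    team  games_plus_3
0     23   D   Lions            26
6      4   M  Wolves             7
Reading off the mean of column 'games_plus_3', we get 16.5.

16.5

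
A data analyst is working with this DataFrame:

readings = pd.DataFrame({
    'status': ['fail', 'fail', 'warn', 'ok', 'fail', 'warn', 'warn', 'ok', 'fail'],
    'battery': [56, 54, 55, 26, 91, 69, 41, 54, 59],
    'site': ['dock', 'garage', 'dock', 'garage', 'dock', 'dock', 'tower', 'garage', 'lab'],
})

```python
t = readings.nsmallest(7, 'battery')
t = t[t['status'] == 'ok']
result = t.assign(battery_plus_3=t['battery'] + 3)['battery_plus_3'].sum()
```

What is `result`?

86

take 7 rows with smallest battery:
  status  battery    site
3     ok       26  garage
6   warn       41   tower
1   fail       54  garage
7     ok       54  garage
2   warn       55    dock
0   fail       56    dock
8   fail       59     lab
filter rows where status == 'ok':
  status  battery    site
3     ok       26  garage
7     ok       54  garage
add column battery_plus_3 = t['battery'] + 3:
  status  battery    site  battery_plus_3
3     ok       26  garage              29
7     ok       54  garage              57
Finally, sum of column 'battery_plus_3' = 86.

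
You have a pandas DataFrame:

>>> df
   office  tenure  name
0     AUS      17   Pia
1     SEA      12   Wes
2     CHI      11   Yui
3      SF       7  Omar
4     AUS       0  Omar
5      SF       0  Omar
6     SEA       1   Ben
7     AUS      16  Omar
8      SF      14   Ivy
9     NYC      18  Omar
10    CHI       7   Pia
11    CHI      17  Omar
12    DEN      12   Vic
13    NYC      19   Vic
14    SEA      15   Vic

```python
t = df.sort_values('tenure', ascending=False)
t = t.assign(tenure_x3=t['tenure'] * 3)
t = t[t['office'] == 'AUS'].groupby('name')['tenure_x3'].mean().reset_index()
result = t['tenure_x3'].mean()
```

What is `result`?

37.5

sort by tenure descending:
   office  tenure  name
13    NYC      19   Vic
9     NYC      18  Omar
0     AUS      17   Pia
11    CHI      17  Omar
7     AUS      16  Omar
14    SEA      15   Vic
8      SF      14   Ivy
1     SEA      12   Wes
12    DEN      12   Vic
2     CHI      11   Yui
3      SF       7  Omar
10    CHI       7   Pia
6     SEA       1   Ben
4     AUS       0  Omar
5      SF       0  Omar
add column tenure_x3 = t['tenure'] * 3:
   office  tenure  name  tenure_x3
13    NYC      19   Vic         57
9     NYC      18  Omar         54
0     AUS      17   Pia         51
11    CHI      17  Omar         51
7     AUS      16  Omar         48
14    SEA      15   Vic         45
8      SF      14   Ivy         42
1     SEA      12   Wes         36
12    DEN      12   Vic         36
2     CHI      11   Yui         33
3      SF       7  Omar         21
10    CHI       7   Pia         21
6     SEA       1   Ben          3
4     AUS       0  Omar          0
5      SF       0  Omar          0
filter rows where office == 'AUS':
  office  tenure  name  tenure_x3
0    AUS      17   Pia         51
7    AUS      16  Omar         48
4    AUS       0  Omar          0
group by name, mean of tenure_x3:
name
Omar    24.0
Pia     51.0
Name: tenure_x3, dtype: float64
reset_index():
   name  tenure_x3
0  Omar       24.0
1   Pia       51.0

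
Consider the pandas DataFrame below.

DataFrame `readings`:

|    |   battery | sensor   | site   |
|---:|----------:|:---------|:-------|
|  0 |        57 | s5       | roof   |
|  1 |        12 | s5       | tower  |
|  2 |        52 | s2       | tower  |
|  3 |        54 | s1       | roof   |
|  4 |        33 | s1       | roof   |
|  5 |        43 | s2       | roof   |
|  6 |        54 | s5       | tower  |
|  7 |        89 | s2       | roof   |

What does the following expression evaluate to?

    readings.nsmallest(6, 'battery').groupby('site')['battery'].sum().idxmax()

take 6 rows with smallest battery:
   battery sensor   site
1       12     s5  tower
4       33     s1   roof
5       43     s2   roof
2       52     s2  tower
3       54     s1   roof
6       54     s5  tower
group by site, sum of battery:
site
roof     130
tower    118
Name: battery, dtype: int64

roof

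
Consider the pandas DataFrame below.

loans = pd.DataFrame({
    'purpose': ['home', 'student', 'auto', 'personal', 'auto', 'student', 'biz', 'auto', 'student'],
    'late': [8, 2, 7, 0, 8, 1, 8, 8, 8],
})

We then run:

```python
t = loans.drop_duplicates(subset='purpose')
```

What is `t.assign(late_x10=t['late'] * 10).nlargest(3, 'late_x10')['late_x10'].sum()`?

230

drop duplicate purpose (keep=first):
    purpose  late
0      home     8
1   student     2
2      auto     7
3  personal     0
6       biz     8
add column late_x10 = t['late'] * 10:
    purpose  late  late_x10
0      home     8        80
1   student     2        20
2      auto     7        70
3  personal     0         0
6       biz     8        80
take 3 rows with largest late_x10:
  purpose  late  late_x10
0    home     8        80
6     biz     8        80
2    auto     7        70
sum of column 'late_x10' → 230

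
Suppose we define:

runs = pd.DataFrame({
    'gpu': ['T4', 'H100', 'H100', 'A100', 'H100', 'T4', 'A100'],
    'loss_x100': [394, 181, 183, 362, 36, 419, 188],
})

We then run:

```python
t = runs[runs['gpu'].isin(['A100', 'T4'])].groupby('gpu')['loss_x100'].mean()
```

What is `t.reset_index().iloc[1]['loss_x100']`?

406.5

filter rows where gpu in ['A100', 'T4']:
    gpu  loss_x100
0    T4        394
3  A100        362
5    T4        419
6  A100        188
group by gpu, mean of loss_x100:
gpu
A100    275.0
T4      406.5
Name: loss_x100, dtype: float64
reset_index():
    gpu  loss_x100
0  A100      275.0
1    T4      406.5
The value at position 1, column 'loss_x100' is 406.5.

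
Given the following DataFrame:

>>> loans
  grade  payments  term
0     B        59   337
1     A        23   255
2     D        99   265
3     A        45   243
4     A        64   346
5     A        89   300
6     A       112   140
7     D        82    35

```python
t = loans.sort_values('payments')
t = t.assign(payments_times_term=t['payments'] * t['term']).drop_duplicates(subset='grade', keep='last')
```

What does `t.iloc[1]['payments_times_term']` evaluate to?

26235

sort by payments:
  grade  payments  term
1     A        23   255
3     A        45   243
0     B        59   337
4     A        64   346
7     D        82    35
5     A        89   300
2     D        99   265
6     A       112   140
add column payments_times_term = t['payments'] * t['term']:
  grade  payments  term  payments_times_term
1     A        23   255                 5865
3     A        45   243                10935
0     B        59   337                19883
4     A        64   346                22144
7     D        82    35                 2870
5     A        89   300                26700
2     D        99   265                26235
6     A       112   140                15680
drop duplicate grade (keep=last):
  grade  payments  term  payments_times_term
0     B        59   337                19883
2     D        99   265                26235
6     A       112   140                15680
value at position 1, column 'payments_times_term' → 26235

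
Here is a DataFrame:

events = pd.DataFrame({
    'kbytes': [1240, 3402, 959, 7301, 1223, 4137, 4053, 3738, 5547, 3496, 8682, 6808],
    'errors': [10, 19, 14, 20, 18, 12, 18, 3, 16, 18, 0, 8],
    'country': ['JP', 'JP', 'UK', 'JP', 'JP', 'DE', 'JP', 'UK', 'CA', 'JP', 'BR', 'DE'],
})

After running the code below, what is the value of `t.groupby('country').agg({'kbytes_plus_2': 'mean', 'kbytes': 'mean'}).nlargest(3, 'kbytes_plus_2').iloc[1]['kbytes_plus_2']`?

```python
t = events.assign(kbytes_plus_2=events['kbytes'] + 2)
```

5549.0

add column kbytes_plus_2 = events['kbytes'] + 2:
    kbytes  errors country  kbytes_plus_2
0     1240      10      JP           1242
1     3402      19      JP           3404
2      959      14      UK            961
3     7301      20      JP           7303
4     1223      18      JP           1225
5     4137      12      DE           4139
6     4053      18      JP           4055
7     3738       3      UK           3740
8     5547      16      CA           5549
9     3496      18      JP           3498
10    8682       0      BR           8684
11    6808       8      DE           6810
group by country: mean(kbytes_plus_2), mean(kbytes):
         kbytes_plus_2  kbytes
country                       
BR              8684.0  8682.0
CA              5549.0  5547.0
DE              5474.5  5472.5
JP              3454.5  3452.5
UK              2350.5  2348.5
take 3 rows with largest kbytes_plus_2:
         kbytes_plus_2  kbytes
country                       
BR              8684.0  8682.0
CA              5549.0  5547.0
DE              5474.5  5472.5
Hence 5549.0.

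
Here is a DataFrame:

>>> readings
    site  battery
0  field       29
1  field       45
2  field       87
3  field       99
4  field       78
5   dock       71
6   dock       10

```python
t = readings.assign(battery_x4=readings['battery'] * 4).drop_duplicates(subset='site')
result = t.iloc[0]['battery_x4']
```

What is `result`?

116

add column battery_x4 = readings['battery'] * 4:
    site  battery  battery_x4
0  field       29         116
1  field       45         180
2  field       87         348
3  field       99         396
4  field       78         312
5   dock       71         284
6   dock       10          40
drop duplicate site (keep=first):
    site  battery  battery_x4
0  field       29         116
5   dock       71         284
value at position 0, column 'battery_x4' → 116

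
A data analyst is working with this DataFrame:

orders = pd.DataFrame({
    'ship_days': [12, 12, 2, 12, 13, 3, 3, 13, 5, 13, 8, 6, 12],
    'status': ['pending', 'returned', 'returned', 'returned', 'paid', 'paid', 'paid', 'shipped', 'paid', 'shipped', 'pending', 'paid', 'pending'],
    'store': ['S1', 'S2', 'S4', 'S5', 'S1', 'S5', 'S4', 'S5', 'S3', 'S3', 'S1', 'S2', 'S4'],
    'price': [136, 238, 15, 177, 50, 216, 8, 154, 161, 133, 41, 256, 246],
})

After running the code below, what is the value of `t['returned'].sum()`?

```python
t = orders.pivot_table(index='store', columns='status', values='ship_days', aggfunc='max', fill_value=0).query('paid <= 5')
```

14

pivot: rows=store, cols=status, max(ship_days):
status  paid  pending  returned  shipped
store                                   
S1        13       12         0        0
S2         6        0        12        0
S3         5        0         0       13
S4         3       12         2        0
S5         3        0        12       13
filter rows where paid <= 5:
status  paid  pending  returned  shipped
store                                   
S3         5        0         0       13
S4         3       12         2        0
S5         3        0        12       13
The sum of column 'returned' is 14.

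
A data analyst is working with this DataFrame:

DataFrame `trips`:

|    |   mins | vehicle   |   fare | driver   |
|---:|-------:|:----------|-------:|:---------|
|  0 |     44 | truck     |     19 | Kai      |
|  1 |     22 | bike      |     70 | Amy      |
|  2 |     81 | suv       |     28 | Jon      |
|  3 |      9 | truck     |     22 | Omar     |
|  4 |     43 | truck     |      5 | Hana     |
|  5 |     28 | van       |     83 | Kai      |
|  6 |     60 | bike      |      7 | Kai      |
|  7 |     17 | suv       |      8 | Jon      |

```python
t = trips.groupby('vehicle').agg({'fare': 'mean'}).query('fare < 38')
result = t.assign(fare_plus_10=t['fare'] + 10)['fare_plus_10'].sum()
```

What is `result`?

group by vehicle, mean of fare:
              fare
vehicle           
bike     38.500000
suv      18.000000
truck    15.333333
van      83.000000
filter rows where fare < 38:
              fare
vehicle           
suv      18.000000
truck    15.333333
add column fare_plus_10 = t['fare'] + 10:
              fare  fare_plus_10
vehicle                         
suv      18.000000     28.000000
truck    15.333333     25.333333
So sum() = 53.3333333333.

53.3333333333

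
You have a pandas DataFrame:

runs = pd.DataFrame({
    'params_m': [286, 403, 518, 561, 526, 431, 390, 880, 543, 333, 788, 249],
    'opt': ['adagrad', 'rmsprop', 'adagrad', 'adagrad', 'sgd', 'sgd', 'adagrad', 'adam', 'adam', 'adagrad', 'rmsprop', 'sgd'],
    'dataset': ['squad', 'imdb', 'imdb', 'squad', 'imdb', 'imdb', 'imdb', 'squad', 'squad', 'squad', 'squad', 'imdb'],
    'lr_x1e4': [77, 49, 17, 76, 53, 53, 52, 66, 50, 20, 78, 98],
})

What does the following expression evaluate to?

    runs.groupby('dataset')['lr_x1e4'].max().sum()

176

group by dataset, max of lr_x1e4:
dataset
imdb     98
squad    78
Name: lr_x1e4, dtype: int64
sum of the resulting series → 176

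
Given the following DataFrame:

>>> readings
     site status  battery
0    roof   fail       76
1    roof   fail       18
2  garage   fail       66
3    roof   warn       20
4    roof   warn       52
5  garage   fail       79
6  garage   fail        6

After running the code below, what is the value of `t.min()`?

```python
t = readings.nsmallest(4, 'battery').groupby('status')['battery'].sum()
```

take 4 rows with smallest battery:
     site status  battery
6  garage   fail        6
1    roof   fail       18
3    roof   warn       20
4    roof   warn       52
group by status, sum of battery:
status
fail    24
warn    72
Name: battery, dtype: int64

24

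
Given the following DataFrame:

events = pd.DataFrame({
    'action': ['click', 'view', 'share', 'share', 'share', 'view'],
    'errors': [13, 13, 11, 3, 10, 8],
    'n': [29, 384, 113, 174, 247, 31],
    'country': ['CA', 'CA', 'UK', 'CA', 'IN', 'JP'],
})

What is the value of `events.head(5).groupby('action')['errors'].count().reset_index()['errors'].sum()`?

5

take first 5 rows:
  action  errors    n country
0  click      13   29      CA
1   view      13  384      CA
2  share      11  113      UK
3  share       3  174      CA
4  share      10  247      IN
group by action, count of errors:
action
click    1
share    3
view     1
Name: errors, dtype: int64
reset_index():
  action  errors
0  click       1
1  share       3
2   view       1
Reading off the sum of column 'errors', we get 5.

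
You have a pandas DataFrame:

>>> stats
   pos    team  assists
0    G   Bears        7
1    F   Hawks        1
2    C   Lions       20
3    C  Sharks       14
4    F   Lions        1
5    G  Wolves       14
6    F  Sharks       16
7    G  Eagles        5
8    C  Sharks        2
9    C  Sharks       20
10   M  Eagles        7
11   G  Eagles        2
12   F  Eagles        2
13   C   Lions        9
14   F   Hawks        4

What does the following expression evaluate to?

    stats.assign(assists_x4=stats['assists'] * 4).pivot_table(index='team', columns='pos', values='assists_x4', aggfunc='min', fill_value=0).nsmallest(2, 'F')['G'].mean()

add column assists_x4 = stats['assists'] * 4:
   pos    team  assists  assists_x4
0    G   Bears        7          28
1    F   Hawks        1           4
2    C   Lions       20          80
3    C  Sharks       14          56
4    F   Lions        1           4
5    G  Wolves       14          56
6    F  Sharks       16          64
7    G  Eagles        5          20
8    C  Sharks        2           8
9    C  Sharks       20          80
10   M  Eagles        7          28
11   G  Eagles        2           8
12   F  Eagles        2           8
13   C   Lions        9          36
14   F   Hawks        4          16
pivot: rows=team, cols=pos, min(assists_x4):
pos      C   F   G   M
team                  
Bears    0   0  28   0
Eagles   0   8   8  28
Hawks    0   4   0   0
Lions   36   4   0   0
Sharks   8  64   0   0
Wolves   0   0  56   0
take 2 rows with smallest F:
pos     C  F   G  M
team               
Bears   0  0  28  0
Wolves  0  0  56  0
Reading off the mean of column 'G', we get 42.0.

42.0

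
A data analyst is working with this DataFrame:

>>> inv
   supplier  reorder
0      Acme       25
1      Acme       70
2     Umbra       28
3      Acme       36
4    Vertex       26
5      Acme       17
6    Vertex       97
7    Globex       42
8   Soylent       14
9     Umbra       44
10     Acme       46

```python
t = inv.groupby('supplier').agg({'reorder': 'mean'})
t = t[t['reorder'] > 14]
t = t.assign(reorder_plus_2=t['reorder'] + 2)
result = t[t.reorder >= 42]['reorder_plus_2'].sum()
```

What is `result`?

107.5

group by supplier, mean of reorder:
          reorder
supplier         
Acme         38.8
Globex       42.0
Soylent      14.0
Umbra        36.0
Vertex       61.5
filter rows where reorder > 14:
          reorder
supplier         
Acme         38.8
Globex       42.0
Umbra        36.0
Vertex       61.5
add column reorder_plus_2 = t['reorder'] + 2:
          reorder  reorder_plus_2
supplier                         
Acme         38.8            40.8
Globex       42.0            44.0
Umbra        36.0            38.0
Vertex       61.5            63.5
filter rows where reorder >= 42:
          reorder  reorder_plus_2
supplier                         
Globex       42.0            44.0
Vertex       61.5            63.5
Taking the sum of column 'reorder_plus_2' gives 107.5.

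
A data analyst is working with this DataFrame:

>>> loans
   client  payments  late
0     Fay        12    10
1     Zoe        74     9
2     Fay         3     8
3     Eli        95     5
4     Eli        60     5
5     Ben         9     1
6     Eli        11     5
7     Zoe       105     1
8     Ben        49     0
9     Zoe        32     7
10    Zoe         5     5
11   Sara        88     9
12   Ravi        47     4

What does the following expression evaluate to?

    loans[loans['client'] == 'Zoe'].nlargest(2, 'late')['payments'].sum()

filter rows where client == 'Zoe':
   client  payments  late
1     Zoe        74     9
7     Zoe       105     1
9     Zoe        32     7
10    Zoe         5     5
take 2 rows with largest late:
  client  payments  late
1    Zoe        74     9
9    Zoe        32     7
The sum of column 'payments' is 106.

106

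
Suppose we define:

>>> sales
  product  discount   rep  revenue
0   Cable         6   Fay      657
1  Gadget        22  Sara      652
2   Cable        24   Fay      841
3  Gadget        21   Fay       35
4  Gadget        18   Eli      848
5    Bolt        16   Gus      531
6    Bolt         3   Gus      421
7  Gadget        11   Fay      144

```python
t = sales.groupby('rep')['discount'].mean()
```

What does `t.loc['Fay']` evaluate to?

group by rep, mean of discount:
rep
Eli     18.0
Fay     15.5
Gus      9.5
Sara    22.0
Name: discount, dtype: float64
Then the value at index 'Fay': 15.5

15.5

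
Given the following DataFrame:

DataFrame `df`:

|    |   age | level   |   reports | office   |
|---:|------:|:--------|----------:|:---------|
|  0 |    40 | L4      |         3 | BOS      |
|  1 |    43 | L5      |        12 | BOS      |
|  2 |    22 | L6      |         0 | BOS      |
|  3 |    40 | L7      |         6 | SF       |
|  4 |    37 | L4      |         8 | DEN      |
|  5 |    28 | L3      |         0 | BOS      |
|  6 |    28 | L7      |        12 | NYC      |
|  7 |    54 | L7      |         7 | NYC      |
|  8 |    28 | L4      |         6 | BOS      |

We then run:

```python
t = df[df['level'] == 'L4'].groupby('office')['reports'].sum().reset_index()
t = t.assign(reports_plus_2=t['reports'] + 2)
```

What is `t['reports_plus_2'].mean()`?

filter rows where level == 'L4':
   age level  reports office
0   40    L4        3    BOS
4   37    L4        8    DEN
8   28    L4        6    BOS
group by office, sum of reports:
office
BOS    9
DEN    8
Name: reports, dtype: int64
reset_index():
  office  reports
0    BOS        9
1    DEN        8
add column reports_plus_2 = t['reports'] + 2:
  office  reports  reports_plus_2
0    BOS        9              11
1    DEN        8              10

10.5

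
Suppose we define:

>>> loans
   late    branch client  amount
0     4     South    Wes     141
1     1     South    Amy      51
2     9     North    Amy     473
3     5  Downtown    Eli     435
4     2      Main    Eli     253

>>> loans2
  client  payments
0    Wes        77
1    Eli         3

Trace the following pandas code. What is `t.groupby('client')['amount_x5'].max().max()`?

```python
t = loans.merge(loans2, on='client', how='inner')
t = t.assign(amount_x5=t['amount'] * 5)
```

merge on 'client' (how='inner') → 3 rows:
   late    branch client  amount  payments
0     4     South    Wes     141        77
1     5  Downtown    Eli     435         3
2     2      Main    Eli     253         3
add column amount_x5 = t['amount'] * 5:
   late    branch client  amount  payments  amount_x5
0     4     South    Wes     141        77        705
1     5  Downtown    Eli     435         3       2175
2     2      Main    Eli     253         3       1265
group by client, max of amount_x5:
client
Eli    2175
Wes     705
Name: amount_x5, dtype: int64
Taking the max of the resulting series gives 2175.

2175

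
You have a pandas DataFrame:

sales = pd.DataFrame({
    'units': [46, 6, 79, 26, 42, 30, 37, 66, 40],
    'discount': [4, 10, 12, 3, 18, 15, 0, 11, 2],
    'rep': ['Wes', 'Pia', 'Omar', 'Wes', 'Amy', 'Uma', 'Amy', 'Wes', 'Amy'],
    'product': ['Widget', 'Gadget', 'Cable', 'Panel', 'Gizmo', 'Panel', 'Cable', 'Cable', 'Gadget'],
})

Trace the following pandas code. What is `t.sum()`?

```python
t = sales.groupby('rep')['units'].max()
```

223

group by rep, max of units:
rep
Amy     42
Omar    79
Pia      6
Uma     30
Wes     66
Name: units, dtype: int64
Finally, sum of the resulting series = 223.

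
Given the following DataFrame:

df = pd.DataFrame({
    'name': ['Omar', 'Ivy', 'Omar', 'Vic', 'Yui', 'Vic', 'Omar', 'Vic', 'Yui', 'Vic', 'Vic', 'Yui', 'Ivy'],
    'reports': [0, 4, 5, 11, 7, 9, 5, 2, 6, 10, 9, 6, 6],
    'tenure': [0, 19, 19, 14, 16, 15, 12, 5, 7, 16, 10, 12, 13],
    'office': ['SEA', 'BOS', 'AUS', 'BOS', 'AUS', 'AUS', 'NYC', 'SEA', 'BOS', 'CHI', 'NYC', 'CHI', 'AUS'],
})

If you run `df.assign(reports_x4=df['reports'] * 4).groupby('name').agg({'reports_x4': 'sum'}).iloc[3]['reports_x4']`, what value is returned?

add column reports_x4 = df['reports'] * 4:
    name  reports  tenure office  reports_x4
0   Omar        0       0    SEA           0
1    Ivy        4      19    BOS          16
2   Omar        5      19    AUS          20
3    Vic       11      14    BOS          44
4    Yui        7      16    AUS          28
5    Vic        9      15    AUS          36
6   Omar        5      12    NYC          20
7    Vic        2       5    SEA           8
8    Yui        6       7    BOS          24
9    Vic       10      16    CHI          40
10   Vic        9      10    NYC          36
11   Yui        6      12    CHI          24
12   Ivy        6      13    AUS          24
group by name, sum of reports_x4:
      reports_x4
name            
Ivy           40
Omar          40
Vic          164
Yui           76
value at position 3, column 'reports_x4' → 76

76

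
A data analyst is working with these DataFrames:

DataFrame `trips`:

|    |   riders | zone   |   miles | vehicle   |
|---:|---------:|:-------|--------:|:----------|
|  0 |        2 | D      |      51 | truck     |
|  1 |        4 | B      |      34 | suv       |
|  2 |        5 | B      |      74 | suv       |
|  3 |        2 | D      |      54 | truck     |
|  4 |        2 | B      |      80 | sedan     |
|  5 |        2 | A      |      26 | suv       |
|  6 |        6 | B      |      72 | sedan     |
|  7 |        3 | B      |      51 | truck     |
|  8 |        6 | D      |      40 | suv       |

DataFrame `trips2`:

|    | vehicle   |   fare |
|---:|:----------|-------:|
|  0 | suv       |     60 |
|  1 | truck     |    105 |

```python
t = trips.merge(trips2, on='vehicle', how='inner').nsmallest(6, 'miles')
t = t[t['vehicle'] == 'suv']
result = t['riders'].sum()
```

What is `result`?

merge on 'vehicle' (how='inner') → 7 rows:
   riders zone  miles vehicle  fare
0       2    D     51   truck   105
1       4    B     34     suv    60
2       5    B     74     suv    60
3       2    D     54   truck   105
4       2    A     26     suv    60
5       3    B     51   truck   105
6       6    D     40     suv    60
take 6 rows with smallest miles:
   riders zone  miles vehicle  fare
4       2    A     26     suv    60
1       4    B     34     suv    60
6       6    D     40     suv    60
0       2    D     51   truck   105
5       3    B     51   truck   105
3       2    D     54   truck   105
filter rows where vehicle == 'suv':
   riders zone  miles vehicle  fare
4       2    A     26     suv    60
1       4    B     34     suv    60
6       6    D     40     suv    60
Taking the sum of column 'riders' gives 12.

12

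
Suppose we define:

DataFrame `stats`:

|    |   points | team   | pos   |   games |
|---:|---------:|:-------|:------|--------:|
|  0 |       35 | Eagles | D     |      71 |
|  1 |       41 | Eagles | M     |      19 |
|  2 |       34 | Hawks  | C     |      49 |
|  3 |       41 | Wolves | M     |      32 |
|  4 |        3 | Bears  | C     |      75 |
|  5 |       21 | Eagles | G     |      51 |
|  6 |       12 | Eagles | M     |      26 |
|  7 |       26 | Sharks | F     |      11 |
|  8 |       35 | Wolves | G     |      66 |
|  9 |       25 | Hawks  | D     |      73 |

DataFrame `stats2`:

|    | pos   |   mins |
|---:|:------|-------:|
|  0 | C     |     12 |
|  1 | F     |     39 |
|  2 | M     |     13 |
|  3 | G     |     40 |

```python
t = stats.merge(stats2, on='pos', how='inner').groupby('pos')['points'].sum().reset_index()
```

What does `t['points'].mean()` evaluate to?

merge on 'pos' (how='inner') → 8 rows:
   points    team pos  games  mins
0      41  Eagles   M     19    13
1      34   Hawks   C     49    12
2      41  Wolves   M     32    13
3       3   Bears   C     75    12
4      21  Eagles   G     51    40
5      12  Eagles   M     26    13
6      26  Sharks   F     11    39
7      35  Wolves   G     66    40
group by pos, sum of points:
pos
C    37
F    26
G    56
M    94
Name: points, dtype: int64
reset_index():
  pos  points
0   C      37
1   F      26
2   G      56
3   M      94

53.25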